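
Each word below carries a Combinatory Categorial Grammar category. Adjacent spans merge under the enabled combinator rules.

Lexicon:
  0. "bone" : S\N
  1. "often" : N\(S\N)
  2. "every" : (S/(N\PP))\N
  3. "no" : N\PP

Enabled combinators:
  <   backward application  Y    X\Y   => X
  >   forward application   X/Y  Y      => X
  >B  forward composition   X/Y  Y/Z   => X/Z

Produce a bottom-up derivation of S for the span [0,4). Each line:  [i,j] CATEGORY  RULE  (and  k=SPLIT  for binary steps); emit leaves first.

[0,4] S   >
  [0,3] S/(N\PP)   <
    [0,2] N   <
      [0,1] "bone" : S\N
      [1,2] "often" : N\(S\N)
    [2,3] "every" : (S/(N\PP))\N
  [3,4] "no" : N\PP

[0,1] S\N  lex  "bone"
[1,2] N\(S\N)  lex  "often"
[0,2] N  <  k=1
[2,3] (S/(N\PP))\N  lex  "every"
[0,3] S/(N\PP)  <  k=2
[3,4] N\PP  lex  "no"
[0,4] S  >  k=3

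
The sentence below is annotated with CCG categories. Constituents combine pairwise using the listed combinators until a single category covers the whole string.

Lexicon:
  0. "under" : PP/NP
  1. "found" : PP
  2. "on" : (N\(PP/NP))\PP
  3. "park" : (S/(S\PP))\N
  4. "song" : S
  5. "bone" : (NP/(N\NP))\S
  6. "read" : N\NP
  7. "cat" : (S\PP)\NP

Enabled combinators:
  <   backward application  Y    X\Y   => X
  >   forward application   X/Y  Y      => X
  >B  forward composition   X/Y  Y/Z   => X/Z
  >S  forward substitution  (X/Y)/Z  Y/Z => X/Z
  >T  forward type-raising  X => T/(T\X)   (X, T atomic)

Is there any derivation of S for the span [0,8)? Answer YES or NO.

YES

[0,8] S   >
  [0,4] S/(S\PP)   <
    [0,3] N   <
      [0,1] "under" : PP/NP
      [1,3] N\(PP/NP)   <
        [1,2] "found" : PP
        [2,3] "on" : (N\(PP/NP))\PP
    [3,4] "park" : (S/(S\PP))\N
  [4,8] S\PP   <
    [4,7] NP   >
      [4,6] NP/(N\NP)   <
        [4,5] "song" : S
        [5,6] "bone" : (NP/(N\NP))\S
      [6,7] "read" : N\NP
    [7,8] "cat" : (S\PP)\NP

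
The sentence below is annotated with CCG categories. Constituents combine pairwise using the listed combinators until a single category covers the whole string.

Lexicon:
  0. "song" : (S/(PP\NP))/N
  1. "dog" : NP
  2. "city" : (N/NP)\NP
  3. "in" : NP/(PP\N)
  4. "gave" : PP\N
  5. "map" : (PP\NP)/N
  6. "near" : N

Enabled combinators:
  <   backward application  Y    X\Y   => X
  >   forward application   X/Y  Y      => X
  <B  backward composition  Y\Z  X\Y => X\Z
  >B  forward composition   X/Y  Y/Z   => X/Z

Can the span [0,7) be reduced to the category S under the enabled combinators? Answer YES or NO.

[0,7] S   >
  [0,5] S/(PP\NP)   >
    [0,1] "song" : (S/(PP\NP))/N
    [1,5] N   >
      [1,3] N/NP   <
        [1,2] "dog" : NP
        [2,3] "city" : (N/NP)\NP
      [3,5] NP   >
        [3,4] "in" : NP/(PP\N)
        [4,5] "gave" : PP\N
  [5,7] PP\NP   >
    [5,6] "map" : (PP\NP)/N
    [6,7] "near" : N

YES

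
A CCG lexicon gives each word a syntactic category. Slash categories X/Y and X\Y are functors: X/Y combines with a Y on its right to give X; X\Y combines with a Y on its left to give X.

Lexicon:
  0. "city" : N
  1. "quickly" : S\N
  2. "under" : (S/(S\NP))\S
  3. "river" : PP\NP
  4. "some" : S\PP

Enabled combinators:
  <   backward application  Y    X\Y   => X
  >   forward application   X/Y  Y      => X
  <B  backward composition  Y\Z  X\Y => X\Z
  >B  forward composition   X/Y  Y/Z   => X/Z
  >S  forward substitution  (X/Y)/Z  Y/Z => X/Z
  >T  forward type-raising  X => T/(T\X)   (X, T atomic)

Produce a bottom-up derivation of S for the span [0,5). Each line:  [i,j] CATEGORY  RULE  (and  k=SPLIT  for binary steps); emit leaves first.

[0,1] N  lex  "city"
[1,2] S\N  lex  "quickly"
[0,2] S  <  k=1
[2,3] (S/(S\NP))\S  lex  "under"
[0,3] S/(S\NP)  <  k=2
[3,4] PP\NP  lex  "river"
[4,5] S\PP  lex  "some"
[3,5] S\NP  <B  k=4
[0,5] S  >  k=3

[0,5] S   >
  [0,3] S/(S\NP)   <
    [0,2] S   <
      [0,1] "city" : N
      [1,2] "quickly" : S\N
    [2,3] "under" : (S/(S\NP))\S
  [3,5] S\NP   <B
    [3,4] "river" : PP\NP
    [4,5] "some" : S\PP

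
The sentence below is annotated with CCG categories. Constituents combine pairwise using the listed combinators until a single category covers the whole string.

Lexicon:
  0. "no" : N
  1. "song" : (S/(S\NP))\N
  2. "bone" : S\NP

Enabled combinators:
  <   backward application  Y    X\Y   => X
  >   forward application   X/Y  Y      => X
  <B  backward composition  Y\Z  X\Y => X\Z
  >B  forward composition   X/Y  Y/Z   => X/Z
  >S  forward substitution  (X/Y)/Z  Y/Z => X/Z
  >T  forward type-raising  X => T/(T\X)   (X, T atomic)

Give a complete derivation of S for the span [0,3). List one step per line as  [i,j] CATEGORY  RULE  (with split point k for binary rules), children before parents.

[0,3] S   >
  [0,2] S/(S\NP)   <
    [0,1] "no" : N
    [1,2] "song" : (S/(S\NP))\N
  [2,3] "bone" : S\NP

[0,1] N  lex  "no"
[1,2] (S/(S\NP))\N  lex  "song"
[0,2] S/(S\NP)  <  k=1
[2,3] S\NP  lex  "bone"
[0,3] S  >  k=2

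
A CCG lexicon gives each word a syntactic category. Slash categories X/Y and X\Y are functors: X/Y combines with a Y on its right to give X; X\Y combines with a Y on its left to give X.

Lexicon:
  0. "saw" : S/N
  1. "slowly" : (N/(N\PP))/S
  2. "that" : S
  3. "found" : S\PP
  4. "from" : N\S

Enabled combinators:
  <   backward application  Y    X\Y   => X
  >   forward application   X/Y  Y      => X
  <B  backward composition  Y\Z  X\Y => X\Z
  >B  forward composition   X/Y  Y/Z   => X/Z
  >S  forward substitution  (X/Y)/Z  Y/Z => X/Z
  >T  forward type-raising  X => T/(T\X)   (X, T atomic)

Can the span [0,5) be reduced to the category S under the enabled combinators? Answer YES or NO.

YES

[0,5] S   >
  [0,1] "saw" : S/N
  [1,5] N   >
    [1,3] N/(N\PP)   >
      [1,2] "slowly" : (N/(N\PP))/S
      [2,3] "that" : S
    [3,5] N\PP   <B
      [3,4] "found" : S\PP
      [4,5] "from" : N\S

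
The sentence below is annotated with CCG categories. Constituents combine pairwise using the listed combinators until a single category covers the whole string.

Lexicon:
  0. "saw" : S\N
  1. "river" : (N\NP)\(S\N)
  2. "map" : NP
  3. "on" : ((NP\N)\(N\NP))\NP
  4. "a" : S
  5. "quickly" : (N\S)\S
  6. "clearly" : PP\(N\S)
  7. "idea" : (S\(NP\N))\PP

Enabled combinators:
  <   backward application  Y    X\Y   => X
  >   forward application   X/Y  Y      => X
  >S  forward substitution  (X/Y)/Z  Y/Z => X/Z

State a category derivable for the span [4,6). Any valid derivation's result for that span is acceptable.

N\S

[0,8] S   <
  [0,4] NP\N   <
    [0,2] N\NP   <
      [0,1] "saw" : S\N
      [1,2] "river" : (N\NP)\(S\N)
    [2,4] (NP\N)\(N\NP)   <
      [2,3] "map" : NP
      [3,4] "on" : ((NP\N)\(N\NP))\NP
  [4,8] S\(NP\N)   <
    [4,7] PP   <
      [4,6] N\S   <
        [4,5] "a" : S
        [5,6] "quickly" : (N\S)\S
      [6,7] "clearly" : PP\(N\S)
    [7,8] "idea" : (S\(NP\N))\PP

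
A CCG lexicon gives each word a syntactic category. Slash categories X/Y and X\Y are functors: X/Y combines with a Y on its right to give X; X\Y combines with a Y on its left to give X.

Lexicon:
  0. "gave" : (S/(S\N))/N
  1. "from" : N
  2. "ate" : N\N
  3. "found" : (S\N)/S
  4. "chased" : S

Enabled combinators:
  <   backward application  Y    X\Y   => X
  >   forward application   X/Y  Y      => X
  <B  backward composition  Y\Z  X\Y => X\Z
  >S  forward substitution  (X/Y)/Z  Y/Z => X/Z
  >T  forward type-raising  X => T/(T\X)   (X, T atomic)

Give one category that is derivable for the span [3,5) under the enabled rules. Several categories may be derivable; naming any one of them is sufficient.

[0,5] S   >
  [0,2] S/(S\N)   >
    [0,1] "gave" : (S/(S\N))/N
    [1,2] "from" : N
  [2,5] S\N   <B
    [2,3] "ate" : N\N
    [3,5] S\N   >
      [3,4] "found" : (S\N)/S
      [4,5] "chased" : S

S\N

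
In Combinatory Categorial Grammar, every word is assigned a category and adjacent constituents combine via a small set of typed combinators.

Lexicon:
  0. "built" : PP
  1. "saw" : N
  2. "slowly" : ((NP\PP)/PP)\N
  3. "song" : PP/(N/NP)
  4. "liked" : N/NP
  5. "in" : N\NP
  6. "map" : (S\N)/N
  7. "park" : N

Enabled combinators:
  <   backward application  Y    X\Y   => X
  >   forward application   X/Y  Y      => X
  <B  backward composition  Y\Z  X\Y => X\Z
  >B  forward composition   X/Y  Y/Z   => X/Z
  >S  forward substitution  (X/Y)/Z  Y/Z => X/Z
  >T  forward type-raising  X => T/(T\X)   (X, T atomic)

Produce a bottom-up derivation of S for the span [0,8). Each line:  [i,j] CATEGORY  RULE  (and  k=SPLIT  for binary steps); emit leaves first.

[0,1] PP  lex  "built"
[1,2] N  lex  "saw"
[2,3] ((NP\PP)/PP)\N  lex  "slowly"
[1,3] (NP\PP)/PP  <  k=2
[3,4] PP/(N/NP)  lex  "song"
[4,5] N/NP  lex  "liked"
[3,5] PP  >  k=4
[1,5] NP\PP  >  k=3
[5,6] N\NP  lex  "in"
[6,7] (S\N)/N  lex  "map"
[7,8] N  lex  "park"
[6,8] S\N  >  k=7
[5,8] S\NP  <B  k=6
[1,8] S\PP  <B  k=5
[0,8] S  <  k=1

[0,8] S   <
  [0,1] "built" : PP
  [1,8] S\PP   <B
    [1,5] NP\PP   >
      [1,3] (NP\PP)/PP   <
        [1,2] "saw" : N
        [2,3] "slowly" : ((NP\PP)/PP)\N
      [3,5] PP   >
        [3,4] "song" : PP/(N/NP)
        [4,5] "liked" : N/NP
    [5,8] S\NP   <B
      [5,6] "in" : N\NP
      [6,8] S\N   >
        [6,7] "map" : (S\N)/N
        [7,8] "park" : N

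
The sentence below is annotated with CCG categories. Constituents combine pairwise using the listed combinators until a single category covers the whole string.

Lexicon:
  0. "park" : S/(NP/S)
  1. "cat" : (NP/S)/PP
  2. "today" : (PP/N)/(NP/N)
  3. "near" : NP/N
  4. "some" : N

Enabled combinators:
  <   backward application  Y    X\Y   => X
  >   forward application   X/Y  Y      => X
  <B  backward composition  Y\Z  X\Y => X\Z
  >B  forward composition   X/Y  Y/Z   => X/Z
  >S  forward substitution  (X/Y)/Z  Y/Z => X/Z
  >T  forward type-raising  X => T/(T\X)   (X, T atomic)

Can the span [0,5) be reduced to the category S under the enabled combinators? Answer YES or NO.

YES

[0,5] S   >
  [0,1] "park" : S/(NP/S)
  [1,5] NP/S   >
    [1,2] "cat" : (NP/S)/PP
    [2,5] PP   >
      [2,4] PP/N   >
        [2,3] "today" : (PP/N)/(NP/N)
        [3,4] "near" : NP/N
      [4,5] "some" : N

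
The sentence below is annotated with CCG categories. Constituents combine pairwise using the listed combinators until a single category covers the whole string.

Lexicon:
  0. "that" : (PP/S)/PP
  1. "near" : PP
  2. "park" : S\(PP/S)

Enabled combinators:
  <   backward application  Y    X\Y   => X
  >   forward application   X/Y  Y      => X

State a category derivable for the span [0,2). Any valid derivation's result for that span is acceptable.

PP/S

[0,3] S   <
  [0,2] PP/S   >
    [0,1] "that" : (PP/S)/PP
    [1,2] "near" : PP
  [2,3] "park" : S\(PP/S)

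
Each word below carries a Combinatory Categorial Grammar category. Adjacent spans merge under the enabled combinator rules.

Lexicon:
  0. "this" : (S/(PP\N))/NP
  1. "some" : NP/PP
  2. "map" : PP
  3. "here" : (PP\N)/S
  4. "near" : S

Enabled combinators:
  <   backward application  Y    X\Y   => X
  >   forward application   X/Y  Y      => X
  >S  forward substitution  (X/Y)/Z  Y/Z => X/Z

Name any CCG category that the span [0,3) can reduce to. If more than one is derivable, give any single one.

S/(PP\N)

[0,5] S   >
  [0,3] S/(PP\N)   >
    [0,1] "this" : (S/(PP\N))/NP
    [1,3] NP   >
      [1,2] "some" : NP/PP
      [2,3] "map" : PP
  [3,5] PP\N   >
    [3,4] "here" : (PP\N)/S
    [4,5] "near" : S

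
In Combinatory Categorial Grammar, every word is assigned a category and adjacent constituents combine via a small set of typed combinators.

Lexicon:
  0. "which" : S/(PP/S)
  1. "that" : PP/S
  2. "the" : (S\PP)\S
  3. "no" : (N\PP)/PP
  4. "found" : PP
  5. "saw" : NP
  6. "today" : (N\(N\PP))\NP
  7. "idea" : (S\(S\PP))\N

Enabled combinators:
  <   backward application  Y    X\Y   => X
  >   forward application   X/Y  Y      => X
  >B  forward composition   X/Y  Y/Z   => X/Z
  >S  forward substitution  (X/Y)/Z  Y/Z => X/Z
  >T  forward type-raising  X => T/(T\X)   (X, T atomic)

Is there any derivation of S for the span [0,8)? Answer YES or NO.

[0,8] S   <
  [0,3] S\PP   <
    [0,2] S   >
      [0,1] "which" : S/(PP/S)
      [1,2] "that" : PP/S
    [2,3] "the" : (S\PP)\S
  [3,8] S\(S\PP)   <
    [3,7] N   <
      [3,5] N\PP   >
        [3,4] "no" : (N\PP)/PP
        [4,5] "found" : PP
      [5,7] N\(N\PP)   <
        [5,6] "saw" : NP
        [6,7] "today" : (N\(N\PP))\NP
    [7,8] "idea" : (S\(S\PP))\N

YES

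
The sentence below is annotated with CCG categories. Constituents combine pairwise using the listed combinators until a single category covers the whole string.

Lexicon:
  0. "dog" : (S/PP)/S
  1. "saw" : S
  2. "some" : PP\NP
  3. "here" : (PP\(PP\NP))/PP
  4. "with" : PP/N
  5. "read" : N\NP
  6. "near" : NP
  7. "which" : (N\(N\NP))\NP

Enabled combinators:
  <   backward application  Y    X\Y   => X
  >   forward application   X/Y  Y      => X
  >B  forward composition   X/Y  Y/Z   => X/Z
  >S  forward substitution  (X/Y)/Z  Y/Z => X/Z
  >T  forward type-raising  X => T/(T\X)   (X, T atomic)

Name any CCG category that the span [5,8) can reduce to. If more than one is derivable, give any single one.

[0,8] S   >
  [0,2] S/PP   >
    [0,1] "dog" : (S/PP)/S
    [1,2] "saw" : S
  [2,8] PP   <
    [2,3] "some" : PP\NP
    [3,8] PP\(PP\NP)   >
      [3,4] "here" : (PP\(PP\NP))/PP
      [4,8] PP   >
        [4,5] "with" : PP/N
        [5,8] N   <
          [5,6] "read" : N\NP
          [6,8] N\(N\NP)   <
            [6,7] "near" : NP
            [7,8] "which" : (N\(N\NP))\NP

N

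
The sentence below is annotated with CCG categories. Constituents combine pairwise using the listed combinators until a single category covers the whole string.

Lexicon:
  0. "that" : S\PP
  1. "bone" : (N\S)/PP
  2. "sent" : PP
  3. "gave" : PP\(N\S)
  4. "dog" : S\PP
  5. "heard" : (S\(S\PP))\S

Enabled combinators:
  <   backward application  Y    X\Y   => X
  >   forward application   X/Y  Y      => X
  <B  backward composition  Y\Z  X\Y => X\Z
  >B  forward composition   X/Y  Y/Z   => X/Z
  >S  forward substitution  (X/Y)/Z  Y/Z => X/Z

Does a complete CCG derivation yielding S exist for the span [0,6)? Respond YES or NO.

YES

[0,6] S   <
  [0,1] "that" : S\PP
  [1,6] S\(S\PP)   <
    [1,5] S   <
      [1,4] PP   <
        [1,3] N\S   >
          [1,2] "bone" : (N\S)/PP
          [2,3] "sent" : PP
        [3,4] "gave" : PP\(N\S)
      [4,5] "dog" : S\PP
    [5,6] "heard" : (S\(S\PP))\S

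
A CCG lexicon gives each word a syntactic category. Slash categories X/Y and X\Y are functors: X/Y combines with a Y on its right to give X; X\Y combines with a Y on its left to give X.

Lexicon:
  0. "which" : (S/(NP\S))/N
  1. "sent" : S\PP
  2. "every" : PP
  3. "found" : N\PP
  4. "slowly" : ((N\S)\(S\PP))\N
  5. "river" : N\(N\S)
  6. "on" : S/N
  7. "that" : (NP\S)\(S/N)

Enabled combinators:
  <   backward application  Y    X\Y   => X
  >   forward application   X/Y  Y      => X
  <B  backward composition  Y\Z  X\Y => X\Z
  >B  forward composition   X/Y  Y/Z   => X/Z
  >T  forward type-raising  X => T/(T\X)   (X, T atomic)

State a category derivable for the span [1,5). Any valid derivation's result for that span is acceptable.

N\S

[0,8] S   >
  [0,6] S/(NP\S)   >
    [0,1] "which" : (S/(NP\S))/N
    [1,6] N   <
      [1,5] N\S   <
        [1,2] "sent" : S\PP
        [2,5] (N\S)\(S\PP)   <
          [2,4] N   <
            [2,3] "every" : PP
            [3,4] "found" : N\PP
          [4,5] "slowly" : ((N\S)\(S\PP))\N
      [5,6] "river" : N\(N\S)
  [6,8] NP\S   <
    [6,7] "on" : S/N
    [7,8] "that" : (NP\S)\(S/N)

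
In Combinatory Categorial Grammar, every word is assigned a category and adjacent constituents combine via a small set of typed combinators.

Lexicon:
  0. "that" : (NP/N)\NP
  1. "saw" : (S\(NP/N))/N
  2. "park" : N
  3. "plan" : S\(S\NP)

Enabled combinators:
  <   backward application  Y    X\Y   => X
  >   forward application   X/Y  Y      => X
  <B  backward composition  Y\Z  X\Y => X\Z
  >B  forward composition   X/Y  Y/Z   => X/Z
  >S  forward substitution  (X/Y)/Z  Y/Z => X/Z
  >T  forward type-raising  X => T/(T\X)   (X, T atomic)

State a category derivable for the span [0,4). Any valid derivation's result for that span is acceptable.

[0,4] S   <
  [0,3] S\NP   <B
    [0,1] "that" : (NP/N)\NP
    [1,3] S\(NP/N)   >
      [1,2] "saw" : (S\(NP/N))/N
      [2,3] "park" : N
  [3,4] "plan" : S\(S\NP)

S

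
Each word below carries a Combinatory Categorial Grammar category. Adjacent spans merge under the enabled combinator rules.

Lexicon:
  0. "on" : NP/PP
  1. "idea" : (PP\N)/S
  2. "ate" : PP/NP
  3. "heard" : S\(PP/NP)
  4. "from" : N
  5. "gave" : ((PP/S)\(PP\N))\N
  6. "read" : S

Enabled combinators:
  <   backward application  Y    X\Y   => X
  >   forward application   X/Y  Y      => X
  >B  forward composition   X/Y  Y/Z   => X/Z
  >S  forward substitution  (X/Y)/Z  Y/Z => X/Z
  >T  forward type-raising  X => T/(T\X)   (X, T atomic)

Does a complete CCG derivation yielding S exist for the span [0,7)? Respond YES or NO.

NP/PP (PP\N)/S PP/NP S\(PP/NP) N ((PP/S)\(PP\N))\N S
CKY chart[0,7] = {N/(N\NP), NP, NP/(NP\NP), NP/(PP\PP), NP/(S\S), PP/(PP\NP), S/(S\NP)}; S ∉ chart

NO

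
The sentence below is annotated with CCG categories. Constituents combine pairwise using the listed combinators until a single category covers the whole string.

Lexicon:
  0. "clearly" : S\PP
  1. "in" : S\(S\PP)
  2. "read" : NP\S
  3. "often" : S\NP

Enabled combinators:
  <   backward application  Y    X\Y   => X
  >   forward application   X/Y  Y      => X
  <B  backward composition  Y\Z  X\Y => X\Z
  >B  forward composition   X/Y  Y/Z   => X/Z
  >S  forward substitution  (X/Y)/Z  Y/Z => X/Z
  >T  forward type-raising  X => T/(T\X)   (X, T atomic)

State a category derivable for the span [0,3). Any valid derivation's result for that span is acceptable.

NP

[0,4] S   <
  [0,3] NP   <
    [0,2] S   <
      [0,1] "clearly" : S\PP
      [1,2] "in" : S\(S\PP)
    [2,3] "read" : NP\S
  [3,4] "often" : S\NP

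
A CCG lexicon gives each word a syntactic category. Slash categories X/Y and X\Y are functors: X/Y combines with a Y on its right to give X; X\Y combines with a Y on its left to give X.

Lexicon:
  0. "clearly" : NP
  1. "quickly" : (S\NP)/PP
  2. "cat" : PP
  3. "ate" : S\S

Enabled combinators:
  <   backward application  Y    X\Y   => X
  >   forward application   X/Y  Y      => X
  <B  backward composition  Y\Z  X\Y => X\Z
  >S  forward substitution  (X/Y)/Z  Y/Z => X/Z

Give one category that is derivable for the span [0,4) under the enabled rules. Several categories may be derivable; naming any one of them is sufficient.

S

[0,4] S   <
  [0,1] "clearly" : NP
  [1,4] S\NP   <B
    [1,3] S\NP   >
      [1,2] "quickly" : (S\NP)/PP
      [2,3] "cat" : PP
    [3,4] "ate" : S\S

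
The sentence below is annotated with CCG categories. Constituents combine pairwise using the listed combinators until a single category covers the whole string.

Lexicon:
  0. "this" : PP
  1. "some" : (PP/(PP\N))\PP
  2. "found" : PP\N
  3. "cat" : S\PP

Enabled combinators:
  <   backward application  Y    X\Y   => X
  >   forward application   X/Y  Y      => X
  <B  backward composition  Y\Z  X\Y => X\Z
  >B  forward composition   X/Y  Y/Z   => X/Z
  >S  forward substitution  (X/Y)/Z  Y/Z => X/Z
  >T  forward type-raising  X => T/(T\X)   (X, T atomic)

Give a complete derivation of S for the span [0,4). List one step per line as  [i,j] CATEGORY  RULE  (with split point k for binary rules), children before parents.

[0,1] PP  lex  "this"
[1,2] (PP/(PP\N))\PP  lex  "some"
[0,2] PP/(PP\N)  <  k=1
[2,3] PP\N  lex  "found"
[0,3] PP  >  k=2
[3,4] S\PP  lex  "cat"
[0,4] S  <  k=3

[0,4] S   <
  [0,3] PP   >
    [0,2] PP/(PP\N)   <
      [0,1] "this" : PP
      [1,2] "some" : (PP/(PP\N))\PP
    [2,3] "found" : PP\N
  [3,4] "cat" : S\PP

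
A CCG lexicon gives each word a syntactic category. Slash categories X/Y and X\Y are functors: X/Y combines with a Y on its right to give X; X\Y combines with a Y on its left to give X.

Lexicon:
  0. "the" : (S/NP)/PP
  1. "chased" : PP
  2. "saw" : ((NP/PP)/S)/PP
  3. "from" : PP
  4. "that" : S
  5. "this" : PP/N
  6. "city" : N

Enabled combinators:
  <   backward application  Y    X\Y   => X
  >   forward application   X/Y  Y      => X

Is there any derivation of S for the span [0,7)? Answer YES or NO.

YES

[0,7] S   >
  [0,2] S/NP   >
    [0,1] "the" : (S/NP)/PP
    [1,2] "chased" : PP
  [2,7] NP   >
    [2,5] NP/PP   >
      [2,4] (NP/PP)/S   >
        [2,3] "saw" : ((NP/PP)/S)/PP
        [3,4] "from" : PP
      [4,5] "that" : S
    [5,7] PP   >
      [5,6] "this" : PP/N
      [6,7] "city" : N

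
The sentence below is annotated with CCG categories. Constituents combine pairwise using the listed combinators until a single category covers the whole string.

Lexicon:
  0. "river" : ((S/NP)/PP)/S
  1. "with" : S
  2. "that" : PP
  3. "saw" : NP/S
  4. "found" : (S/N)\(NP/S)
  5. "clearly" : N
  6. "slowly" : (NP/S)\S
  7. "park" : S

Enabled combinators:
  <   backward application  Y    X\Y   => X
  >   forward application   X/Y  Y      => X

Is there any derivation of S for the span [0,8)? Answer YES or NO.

YES

[0,8] S   >
  [0,3] S/NP   >
    [0,2] (S/NP)/PP   >
      [0,1] "river" : ((S/NP)/PP)/S
      [1,2] "with" : S
    [2,3] "that" : PP
  [3,8] NP   >
    [3,7] NP/S   <
      [3,6] S   >
        [3,5] S/N   <
          [3,4] "saw" : NP/S
          [4,5] "found" : (S/N)\(NP/S)
        [5,6] "clearly" : N
      [6,7] "slowly" : (NP/S)\S
    [7,8] "park" : S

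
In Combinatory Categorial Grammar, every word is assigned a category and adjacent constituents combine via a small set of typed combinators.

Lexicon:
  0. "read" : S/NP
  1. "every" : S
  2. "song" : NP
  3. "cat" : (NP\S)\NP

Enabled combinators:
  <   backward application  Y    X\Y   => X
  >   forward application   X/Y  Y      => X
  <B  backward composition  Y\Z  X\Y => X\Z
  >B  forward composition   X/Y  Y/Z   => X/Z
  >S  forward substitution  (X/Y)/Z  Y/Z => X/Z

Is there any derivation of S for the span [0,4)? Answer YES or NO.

YES

[0,4] S   >
  [0,1] "read" : S/NP
  [1,4] NP   <
    [1,2] "every" : S
    [2,4] NP\S   <
      [2,3] "song" : NP
      [3,4] "cat" : (NP\S)\NP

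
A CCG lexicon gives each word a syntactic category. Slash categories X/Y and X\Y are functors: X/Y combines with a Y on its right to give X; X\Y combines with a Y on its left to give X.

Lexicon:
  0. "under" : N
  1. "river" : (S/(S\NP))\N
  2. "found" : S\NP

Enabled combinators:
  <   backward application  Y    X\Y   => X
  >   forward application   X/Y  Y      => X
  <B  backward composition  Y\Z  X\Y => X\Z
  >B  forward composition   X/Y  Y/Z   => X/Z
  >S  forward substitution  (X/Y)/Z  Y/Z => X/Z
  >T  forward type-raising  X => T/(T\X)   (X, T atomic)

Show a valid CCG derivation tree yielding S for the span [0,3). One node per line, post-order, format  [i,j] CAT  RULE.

[0,3] S   >
  [0,2] S/(S\NP)   <
    [0,1] "under" : N
    [1,2] "river" : (S/(S\NP))\N
  [2,3] "found" : S\NP

[0,1] N  lex  "under"
[1,2] (S/(S\NP))\N  lex  "river"
[0,2] S/(S\NP)  <  k=1
[2,3] S\NP  lex  "found"
[0,3] S  >  k=2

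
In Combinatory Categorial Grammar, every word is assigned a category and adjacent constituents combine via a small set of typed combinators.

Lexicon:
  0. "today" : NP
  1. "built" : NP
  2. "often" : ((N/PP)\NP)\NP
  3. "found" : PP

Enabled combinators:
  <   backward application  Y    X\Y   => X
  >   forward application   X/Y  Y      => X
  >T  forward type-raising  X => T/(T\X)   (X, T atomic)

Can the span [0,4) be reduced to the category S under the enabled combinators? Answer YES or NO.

NO

NP NP ((N/PP)\NP)\NP PP
CKY chart[0,4] = {N, N/(N\N), NP/(NP\N), PP/(PP\N), S/(S\N)}; S ∉ chart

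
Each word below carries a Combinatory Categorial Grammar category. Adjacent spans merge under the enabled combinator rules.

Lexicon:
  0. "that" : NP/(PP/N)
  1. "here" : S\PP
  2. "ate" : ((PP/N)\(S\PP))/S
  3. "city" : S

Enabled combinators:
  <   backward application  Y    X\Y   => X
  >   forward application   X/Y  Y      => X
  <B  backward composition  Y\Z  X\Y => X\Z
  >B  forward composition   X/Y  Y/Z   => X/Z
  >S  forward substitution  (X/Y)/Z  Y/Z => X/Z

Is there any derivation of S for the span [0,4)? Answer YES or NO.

NO

NP/(PP/N) S\PP ((PP/N)\(S\PP))/S S
CKY chart[0,4] = {NP}; S ∉ chart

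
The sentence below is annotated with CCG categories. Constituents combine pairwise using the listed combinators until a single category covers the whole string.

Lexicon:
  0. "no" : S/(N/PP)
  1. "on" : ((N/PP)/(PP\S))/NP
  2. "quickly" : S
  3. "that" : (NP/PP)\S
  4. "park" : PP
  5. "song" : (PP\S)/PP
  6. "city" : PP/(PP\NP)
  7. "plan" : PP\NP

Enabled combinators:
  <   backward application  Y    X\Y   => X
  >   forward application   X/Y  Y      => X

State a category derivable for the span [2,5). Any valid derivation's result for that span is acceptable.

[0,8] S   >
  [0,1] "no" : S/(N/PP)
  [1,8] N/PP   >
    [1,5] (N/PP)/(PP\S)   >
      [1,2] "on" : ((N/PP)/(PP\S))/NP
      [2,5] NP   >
        [2,4] NP/PP   <
          [2,3] "quickly" : S
          [3,4] "that" : (NP/PP)\S
        [4,5] "park" : PP
    [5,8] PP\S   >
      [5,6] "song" : (PP\S)/PP
      [6,8] PP   >
        [6,7] "city" : PP/(PP\NP)
        [7,8] "plan" : PP\NP

NP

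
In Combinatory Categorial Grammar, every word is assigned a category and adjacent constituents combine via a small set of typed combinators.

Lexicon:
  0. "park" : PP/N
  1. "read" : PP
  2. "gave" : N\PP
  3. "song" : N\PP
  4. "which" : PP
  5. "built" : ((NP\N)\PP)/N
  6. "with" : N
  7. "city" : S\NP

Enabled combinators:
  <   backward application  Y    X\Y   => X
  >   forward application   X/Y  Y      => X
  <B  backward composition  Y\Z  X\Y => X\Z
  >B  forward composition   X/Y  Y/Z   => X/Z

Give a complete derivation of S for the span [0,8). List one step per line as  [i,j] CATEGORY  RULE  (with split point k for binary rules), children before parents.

[0,8] S   <
  [0,7] NP   <
    [0,4] N   <
      [0,3] PP   >
        [0,1] "park" : PP/N
        [1,3] N   <
          [1,2] "read" : PP
          [2,3] "gave" : N\PP
      [3,4] "song" : N\PP
    [4,7] NP\N   <
      [4,5] "which" : PP
      [5,7] (NP\N)\PP   >
        [5,6] "built" : ((NP\N)\PP)/N
        [6,7] "with" : N
  [7,8] "city" : S\NP

[0,1] PP/N  lex  "park"
[1,2] PP  lex  "read"
[2,3] N\PP  lex  "gave"
[1,3] N  <  k=2
[0,3] PP  >  k=1
[3,4] N\PP  lex  "song"
[0,4] N  <  k=3
[4,5] PP  lex  "which"
[5,6] ((NP\N)\PP)/N  lex  "built"
[6,7] N  lex  "with"
[5,7] (NP\N)\PP  >  k=6
[4,7] NP\N  <  k=5
[0,7] NP  <  k=4
[7,8] S\NP  lex  "city"
[0,8] S  <  k=7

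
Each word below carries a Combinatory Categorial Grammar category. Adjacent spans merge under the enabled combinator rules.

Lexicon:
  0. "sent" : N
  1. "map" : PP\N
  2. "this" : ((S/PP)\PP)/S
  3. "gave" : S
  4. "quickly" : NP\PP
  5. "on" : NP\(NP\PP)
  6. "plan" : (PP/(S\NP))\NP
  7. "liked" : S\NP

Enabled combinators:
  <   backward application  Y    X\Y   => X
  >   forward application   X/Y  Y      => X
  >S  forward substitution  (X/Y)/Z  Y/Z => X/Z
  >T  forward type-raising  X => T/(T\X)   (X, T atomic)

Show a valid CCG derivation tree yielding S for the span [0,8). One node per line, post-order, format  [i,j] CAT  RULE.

[0,1] N  lex  "sent"
[1,2] PP\N  lex  "map"
[0,2] PP  <  k=1
[2,3] ((S/PP)\PP)/S  lex  "this"
[3,4] S  lex  "gave"
[2,4] (S/PP)\PP  >  k=3
[0,4] S/PP  <  k=2
[4,5] NP\PP  lex  "quickly"
[5,6] NP\(NP\PP)  lex  "on"
[4,6] NP  <  k=5
[6,7] (PP/(S\NP))\NP  lex  "plan"
[4,7] PP/(S\NP)  <  k=6
[7,8] S\NP  lex  "liked"
[4,8] PP  >  k=7
[0,8] S  >  k=4

[0,8] S   >
  [0,4] S/PP   <
    [0,2] PP   <
      [0,1] "sent" : N
      [1,2] "map" : PP\N
    [2,4] (S/PP)\PP   >
      [2,3] "this" : ((S/PP)\PP)/S
      [3,4] "gave" : S
  [4,8] PP   >
    [4,7] PP/(S\NP)   <
      [4,6] NP   <
        [4,5] "quickly" : NP\PP
        [5,6] "on" : NP\(NP\PP)
      [6,7] "plan" : (PP/(S\NP))\NP
    [7,8] "liked" : S\NP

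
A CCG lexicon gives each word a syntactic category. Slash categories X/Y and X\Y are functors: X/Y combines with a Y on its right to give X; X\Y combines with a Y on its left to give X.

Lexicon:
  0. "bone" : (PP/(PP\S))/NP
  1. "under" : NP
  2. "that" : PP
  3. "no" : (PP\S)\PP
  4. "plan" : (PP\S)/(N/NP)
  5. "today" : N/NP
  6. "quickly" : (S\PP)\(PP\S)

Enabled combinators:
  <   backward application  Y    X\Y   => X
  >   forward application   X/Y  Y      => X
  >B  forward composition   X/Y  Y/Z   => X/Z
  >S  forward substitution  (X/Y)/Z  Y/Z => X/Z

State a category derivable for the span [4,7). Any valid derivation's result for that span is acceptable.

[0,7] S   <
  [0,4] PP   >
    [0,2] PP/(PP\S)   >
      [0,1] "bone" : (PP/(PP\S))/NP
      [1,2] "under" : NP
    [2,4] PP\S   <
      [2,3] "that" : PP
      [3,4] "no" : (PP\S)\PP
  [4,7] S\PP   <
    [4,6] PP\S   >
      [4,5] "plan" : (PP\S)/(N/NP)
      [5,6] "today" : N/NP
    [6,7] "quickly" : (S\PP)\(PP\S)

S\PP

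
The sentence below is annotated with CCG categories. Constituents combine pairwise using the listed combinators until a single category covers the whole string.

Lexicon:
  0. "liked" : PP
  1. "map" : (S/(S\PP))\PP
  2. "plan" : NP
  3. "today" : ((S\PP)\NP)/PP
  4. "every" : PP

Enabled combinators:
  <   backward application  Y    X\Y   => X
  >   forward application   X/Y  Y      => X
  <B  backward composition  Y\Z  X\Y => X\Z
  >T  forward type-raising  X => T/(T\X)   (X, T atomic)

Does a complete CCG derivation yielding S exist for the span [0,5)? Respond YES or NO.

YES

[0,5] S   >
  [0,2] S/(S\PP)   <
    [0,1] "liked" : PP
    [1,2] "map" : (S/(S\PP))\PP
  [2,5] S\PP   <
    [2,3] "plan" : NP
    [3,5] (S\PP)\NP   >
      [3,4] "today" : ((S\PP)\NP)/PP
      [4,5] "every" : PP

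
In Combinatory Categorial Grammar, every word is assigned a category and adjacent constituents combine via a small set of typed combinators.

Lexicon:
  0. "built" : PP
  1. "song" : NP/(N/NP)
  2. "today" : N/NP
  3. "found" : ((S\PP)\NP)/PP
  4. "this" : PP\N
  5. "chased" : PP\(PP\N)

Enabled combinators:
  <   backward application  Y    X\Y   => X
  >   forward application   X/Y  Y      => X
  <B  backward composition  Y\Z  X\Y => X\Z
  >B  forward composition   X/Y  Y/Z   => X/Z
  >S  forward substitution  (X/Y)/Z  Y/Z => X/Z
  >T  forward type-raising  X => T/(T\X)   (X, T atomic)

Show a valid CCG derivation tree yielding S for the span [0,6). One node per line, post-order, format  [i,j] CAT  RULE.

[0,6] S   <
  [0,1] "built" : PP
  [1,6] S\PP   <
    [1,3] NP   >
      [1,2] "song" : NP/(N/NP)
      [2,3] "today" : N/NP
    [3,6] (S\PP)\NP   >
      [3,4] "found" : ((S\PP)\NP)/PP
      [4,6] PP   <
        [4,5] "this" : PP\N
        [5,6] "chased" : PP\(PP\N)

[0,1] PP  lex  "built"
[1,2] NP/(N/NP)  lex  "song"
[2,3] N/NP  lex  "today"
[1,3] NP  >  k=2
[3,4] ((S\PP)\NP)/PP  lex  "found"
[4,5] PP\N  lex  "this"
[5,6] PP\(PP\N)  lex  "chased"
[4,6] PP  <  k=5
[3,6] (S\PP)\NP  >  k=4
[1,6] S\PP  <  k=3
[0,6] S  <  k=1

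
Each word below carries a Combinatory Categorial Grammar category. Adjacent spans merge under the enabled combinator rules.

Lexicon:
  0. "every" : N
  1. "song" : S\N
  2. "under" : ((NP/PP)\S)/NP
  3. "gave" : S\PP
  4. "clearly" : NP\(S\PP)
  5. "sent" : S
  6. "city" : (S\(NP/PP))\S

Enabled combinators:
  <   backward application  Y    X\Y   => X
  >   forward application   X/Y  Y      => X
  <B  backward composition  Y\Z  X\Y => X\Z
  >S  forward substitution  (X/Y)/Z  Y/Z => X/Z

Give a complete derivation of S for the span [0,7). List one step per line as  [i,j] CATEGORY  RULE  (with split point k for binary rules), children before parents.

[0,1] N  lex  "every"
[1,2] S\N  lex  "song"
[0,2] S  <  k=1
[2,3] ((NP/PP)\S)/NP  lex  "under"
[3,4] S\PP  lex  "gave"
[4,5] NP\(S\PP)  lex  "clearly"
[3,5] NP  <  k=4
[2,5] (NP/PP)\S  >  k=3
[0,5] NP/PP  <  k=2
[5,6] S  lex  "sent"
[6,7] (S\(NP/PP))\S  lex  "city"
[5,7] S\(NP/PP)  <  k=6
[0,7] S  <  k=5

[0,7] S   <
  [0,5] NP/PP   <
    [0,2] S   <
      [0,1] "every" : N
      [1,2] "song" : S\N
    [2,5] (NP/PP)\S   >
      [2,3] "under" : ((NP/PP)\S)/NP
      [3,5] NP   <
        [3,4] "gave" : S\PP
        [4,5] "clearly" : NP\(S\PP)
  [5,7] S\(NP/PP)   <
    [5,6] "sent" : S
    [6,7] "city" : (S\(NP/PP))\S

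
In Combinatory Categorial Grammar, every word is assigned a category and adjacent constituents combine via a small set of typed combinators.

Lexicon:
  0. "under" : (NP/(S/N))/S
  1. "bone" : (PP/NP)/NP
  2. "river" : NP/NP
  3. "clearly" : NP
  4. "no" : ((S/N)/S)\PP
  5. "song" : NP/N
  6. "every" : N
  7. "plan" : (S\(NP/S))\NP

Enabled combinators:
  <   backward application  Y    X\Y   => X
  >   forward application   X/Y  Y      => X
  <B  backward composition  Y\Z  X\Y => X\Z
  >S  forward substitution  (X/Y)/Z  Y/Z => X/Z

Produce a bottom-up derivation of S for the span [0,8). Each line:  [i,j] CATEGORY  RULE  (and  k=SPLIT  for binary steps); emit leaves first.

[0,8] S   <
  [0,5] NP/S   >S
    [0,1] "under" : (NP/(S/N))/S
    [1,5] (S/N)/S   <
      [1,4] PP   >
        [1,3] PP/NP   >S
          [1,2] "bone" : (PP/NP)/NP
          [2,3] "river" : NP/NP
        [3,4] "clearly" : NP
      [4,5] "no" : ((S/N)/S)\PP
  [5,8] S\(NP/S)   <
    [5,7] NP   >
      [5,6] "song" : NP/N
      [6,7] "every" : N
    [7,8] "plan" : (S\(NP/S))\NP

[0,1] (NP/(S/N))/S  lex  "under"
[1,2] (PP/NP)/NP  lex  "bone"
[2,3] NP/NP  lex  "river"
[1,3] PP/NP  >S  k=2
[3,4] NP  lex  "clearly"
[1,4] PP  >  k=3
[4,5] ((S/N)/S)\PP  lex  "no"
[1,5] (S/N)/S  <  k=4
[0,5] NP/S  >S  k=1
[5,6] NP/N  lex  "song"
[6,7] N  lex  "every"
[5,7] NP  >  k=6
[7,8] (S\(NP/S))\NP  lex  "plan"
[5,8] S\(NP/S)  <  k=7
[0,8] S  <  k=5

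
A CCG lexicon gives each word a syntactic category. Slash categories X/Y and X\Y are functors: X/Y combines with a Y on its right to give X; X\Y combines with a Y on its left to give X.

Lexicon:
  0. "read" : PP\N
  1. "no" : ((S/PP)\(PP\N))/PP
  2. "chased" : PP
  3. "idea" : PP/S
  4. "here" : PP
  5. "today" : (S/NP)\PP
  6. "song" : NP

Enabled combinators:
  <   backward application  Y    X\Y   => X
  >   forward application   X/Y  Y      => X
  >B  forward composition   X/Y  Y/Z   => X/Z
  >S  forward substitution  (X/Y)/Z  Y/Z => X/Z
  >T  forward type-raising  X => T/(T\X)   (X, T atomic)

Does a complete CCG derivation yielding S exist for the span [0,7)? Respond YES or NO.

[0,7] S   >
  [0,3] S/PP   <
    [0,1] "read" : PP\N
    [1,3] (S/PP)\(PP\N)   >
      [1,2] "no" : ((S/PP)\(PP\N))/PP
      [2,3] "chased" : PP
  [3,7] PP   >
    [3,4] "idea" : PP/S
    [4,7] S   >
      [4,6] S/NP   <
        [4,5] "here" : PP
        [5,6] "today" : (S/NP)\PP
      [6,7] "song" : NP

YES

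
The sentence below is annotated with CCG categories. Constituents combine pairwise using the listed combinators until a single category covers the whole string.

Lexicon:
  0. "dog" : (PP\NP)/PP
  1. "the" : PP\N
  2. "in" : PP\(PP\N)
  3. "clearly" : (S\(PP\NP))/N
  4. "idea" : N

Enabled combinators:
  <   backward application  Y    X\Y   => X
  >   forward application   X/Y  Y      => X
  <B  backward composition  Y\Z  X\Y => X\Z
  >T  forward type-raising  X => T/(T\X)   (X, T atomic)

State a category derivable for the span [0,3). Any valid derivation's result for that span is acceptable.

[0,5] S   <
  [0,3] PP\NP   >
    [0,1] "dog" : (PP\NP)/PP
    [1,3] PP   <
      [1,2] "the" : PP\N
      [2,3] "in" : PP\(PP\N)
  [3,5] S\(PP\NP)   >
    [3,4] "clearly" : (S\(PP\NP))/N
    [4,5] "idea" : N

PP\NP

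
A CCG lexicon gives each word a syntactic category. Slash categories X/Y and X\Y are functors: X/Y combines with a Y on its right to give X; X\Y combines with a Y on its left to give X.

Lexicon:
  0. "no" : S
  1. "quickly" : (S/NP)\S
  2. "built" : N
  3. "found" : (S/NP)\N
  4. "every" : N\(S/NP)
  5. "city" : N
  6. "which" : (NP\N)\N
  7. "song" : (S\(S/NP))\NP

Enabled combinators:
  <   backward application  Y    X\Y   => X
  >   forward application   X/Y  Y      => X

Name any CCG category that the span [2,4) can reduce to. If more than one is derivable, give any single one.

[0,8] S   <
  [0,2] S/NP   <
    [0,1] "no" : S
    [1,2] "quickly" : (S/NP)\S
  [2,8] S\(S/NP)   <
    [2,7] NP   <
      [2,5] N   <
        [2,4] S/NP   <
          [2,3] "built" : N
          [3,4] "found" : (S/NP)\N
        [4,5] "every" : N\(S/NP)
      [5,7] NP\N   <
        [5,6] "city" : N
        [6,7] "which" : (NP\N)\N
    [7,8] "song" : (S\(S/NP))\NP

S/NP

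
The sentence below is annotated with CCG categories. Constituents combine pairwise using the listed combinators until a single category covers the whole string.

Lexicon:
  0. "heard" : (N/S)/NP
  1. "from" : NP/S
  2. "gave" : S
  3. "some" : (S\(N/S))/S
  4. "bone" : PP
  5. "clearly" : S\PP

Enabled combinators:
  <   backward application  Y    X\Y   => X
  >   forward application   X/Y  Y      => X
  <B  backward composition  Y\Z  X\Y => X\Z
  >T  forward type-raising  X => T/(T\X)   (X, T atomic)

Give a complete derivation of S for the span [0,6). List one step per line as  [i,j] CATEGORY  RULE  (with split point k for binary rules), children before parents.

[0,1] (N/S)/NP  lex  "heard"
[1,2] NP/S  lex  "from"
[2,3] S  lex  "gave"
[1,3] NP  >  k=2
[0,3] N/S  >  k=1
[3,4] (S\(N/S))/S  lex  "some"
[4,5] PP  lex  "bone"
[5,6] S\PP  lex  "clearly"
[4,6] S  <  k=5
[3,6] S\(N/S)  >  k=4
[0,6] S  <  k=3

[0,6] S   <
  [0,3] N/S   >
    [0,1] "heard" : (N/S)/NP
    [1,3] NP   >
      [1,2] "from" : NP/S
      [2,3] "gave" : S
  [3,6] S\(N/S)   >
    [3,4] "some" : (S\(N/S))/S
    [4,6] S   <
      [4,5] "bone" : PP
      [5,6] "clearly" : S\PP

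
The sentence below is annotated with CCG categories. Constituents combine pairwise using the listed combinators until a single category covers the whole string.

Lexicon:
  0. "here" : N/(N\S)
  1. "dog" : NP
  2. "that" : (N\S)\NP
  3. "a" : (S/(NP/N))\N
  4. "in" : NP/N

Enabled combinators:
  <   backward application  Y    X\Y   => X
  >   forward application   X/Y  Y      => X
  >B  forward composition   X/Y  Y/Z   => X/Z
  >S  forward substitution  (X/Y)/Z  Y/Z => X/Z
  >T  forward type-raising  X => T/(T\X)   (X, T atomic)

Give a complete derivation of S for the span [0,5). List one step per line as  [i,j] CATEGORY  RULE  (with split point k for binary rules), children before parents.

[0,1] N/(N\S)  lex  "here"
[1,2] NP  lex  "dog"
[2,3] (N\S)\NP  lex  "that"
[1,3] N\S  <  k=2
[0,3] N  >  k=1
[3,4] (S/(NP/N))\N  lex  "a"
[0,4] S/(NP/N)  <  k=3
[4,5] NP/N  lex  "in"
[0,5] S  >  k=4

[0,5] S   >
  [0,4] S/(NP/N)   <
    [0,3] N   >
      [0,1] "here" : N/(N\S)
      [1,3] N\S   <
        [1,2] "dog" : NP
        [2,3] "that" : (N\S)\NP
    [3,4] "a" : (S/(NP/N))\N
  [4,5] "in" : NP/N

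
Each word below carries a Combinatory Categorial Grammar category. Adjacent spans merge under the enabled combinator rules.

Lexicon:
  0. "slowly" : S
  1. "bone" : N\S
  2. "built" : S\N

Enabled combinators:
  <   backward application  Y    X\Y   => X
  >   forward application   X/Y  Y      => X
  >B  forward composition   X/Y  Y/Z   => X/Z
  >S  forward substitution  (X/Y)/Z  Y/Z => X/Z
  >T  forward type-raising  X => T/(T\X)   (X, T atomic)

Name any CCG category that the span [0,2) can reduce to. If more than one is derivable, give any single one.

N

[0,3] S   <
  [0,2] N   <
    [0,1] "slowly" : S
    [1,2] "bone" : N\S
  [2,3] "built" : S\N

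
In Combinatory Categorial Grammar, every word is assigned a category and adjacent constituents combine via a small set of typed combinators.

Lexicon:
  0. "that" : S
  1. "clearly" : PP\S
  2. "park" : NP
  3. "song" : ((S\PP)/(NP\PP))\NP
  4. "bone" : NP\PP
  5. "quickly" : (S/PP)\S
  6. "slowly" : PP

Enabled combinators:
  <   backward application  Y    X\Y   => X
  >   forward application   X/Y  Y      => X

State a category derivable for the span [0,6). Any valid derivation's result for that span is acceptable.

[0,7] S   >
  [0,6] S/PP   <
    [0,5] S   <
      [0,2] PP   <
        [0,1] "that" : S
        [1,2] "clearly" : PP\S
      [2,5] S\PP   >
        [2,4] (S\PP)/(NP\PP)   <
          [2,3] "park" : NP
          [3,4] "song" : ((S\PP)/(NP\PP))\NP
        [4,5] "bone" : NP\PP
    [5,6] "quickly" : (S/PP)\S
  [6,7] "slowly" : PP

S/PP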